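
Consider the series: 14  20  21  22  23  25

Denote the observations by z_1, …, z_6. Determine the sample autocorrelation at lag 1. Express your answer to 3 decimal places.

Mean z̄ = (14 + 20 + 21 + 22 + 23 + 25)/6 = 20.8333
Σ(z_t−z̄)(z_{t+1}−z̄) = (5.6944) + (-0.1389) + (0.1944) + (2.5278) + (9.0278) = 17.3056
Denominator Σ(z_t−z̄)² = 70.8333
r_1 = 17.3056 / 70.8333 = 0.244

0.244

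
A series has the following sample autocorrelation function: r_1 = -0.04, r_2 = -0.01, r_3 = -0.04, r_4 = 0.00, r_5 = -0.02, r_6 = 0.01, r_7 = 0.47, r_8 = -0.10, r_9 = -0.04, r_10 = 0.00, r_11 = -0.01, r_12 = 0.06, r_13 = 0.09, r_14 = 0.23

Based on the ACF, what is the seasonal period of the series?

The largest autocorrelation is r_7 = 0.47, with a weaker echo at lag 14 (0.23); the remaining lags stay at or below 0.09.
The dominant spike at lag 7 indicates a seasonal period of 7.

7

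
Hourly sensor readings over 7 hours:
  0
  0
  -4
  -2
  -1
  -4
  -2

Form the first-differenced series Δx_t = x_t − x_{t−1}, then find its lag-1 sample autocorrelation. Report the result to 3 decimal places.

-0.493

First differences Δx: 0, -4, 2, 1, -3, 2
Mean of differences = -0.3333
Numerator Σ(Δx_t−Δx̄)(Δx_{t+1}−Δx̄) = -16.4444
Denominator Σ(Δx_t−Δx̄)² = 33.3333
r_1(Δx) = -16.4444 / 33.3333 = -0.493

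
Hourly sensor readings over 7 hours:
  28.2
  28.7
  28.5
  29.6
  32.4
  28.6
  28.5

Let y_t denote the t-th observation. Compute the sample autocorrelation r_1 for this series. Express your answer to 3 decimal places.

Mean ȳ = (28.2 + 28.7 + 28.5 + 29.6 + 32.4 + 28.6 + 28.5)/7 = 29.2143
Deviations from mean: -1.0143, -0.5143, -0.7143, 0.3857, 3.1857, -0.6143, -0.7143
Σ(y_t−ȳ)(y_{t+1}−ȳ) = (0.5216) + (0.3673) + (-0.2755) + (1.2288) + (-1.9569) + (0.4388) = 0.3241
Denominator Σ(y_t−ȳ)² = 12.9886
r_1 = 0.3241 / 12.9886 = 0.025

0.025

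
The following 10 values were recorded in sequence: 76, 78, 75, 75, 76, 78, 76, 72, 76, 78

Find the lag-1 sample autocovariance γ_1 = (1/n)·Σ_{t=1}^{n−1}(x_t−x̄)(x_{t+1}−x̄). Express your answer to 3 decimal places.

-0.100

Mean x̄ = (76 + 78 + 75 + 75 + 76 + 78 + 76 + 72 + 76 + 78)/10 = 76.0000
Σ_{t=1}^{9}(x_t−x̄)(x_{t+1}−x̄) = -1.0000
γ_1 = -1.0000 / 10 = -0.100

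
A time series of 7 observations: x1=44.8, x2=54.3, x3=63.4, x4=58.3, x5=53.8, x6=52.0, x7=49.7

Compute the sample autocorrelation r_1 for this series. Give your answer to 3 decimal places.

Mean x̄ = (44.8 + 54.3 + 63.4 + 58.3 + 53.8 + 52.0 + 49.7)/7 = 53.7571
Deviations from mean: -8.9571, 0.5429, 9.6429, 4.5429, 0.0429, -1.7571, -4.0571
Numerator Σ_{t=1}^{6}(x_t−x̄)(x_{t+1}−x̄) = 51.4267
Denominator Σ(x_t−x̄)² = 213.6971
r_1 = 51.4267 / 213.6971 = 0.241

0.241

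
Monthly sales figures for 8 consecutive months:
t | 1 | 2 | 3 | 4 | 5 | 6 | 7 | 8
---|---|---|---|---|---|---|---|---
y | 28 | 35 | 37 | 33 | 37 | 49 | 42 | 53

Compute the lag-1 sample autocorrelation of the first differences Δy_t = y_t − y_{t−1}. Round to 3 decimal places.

-0.519

First differences Δy: 7, 2, -4, 4, 12, -7, 11
Mean of differences = 3.5714
Numerator Σ(Δy_t−Δȳ)(Δy_{t+1}−Δȳ) = -160.7551
Denominator Σ(Δy_t−Δȳ)² = 309.7143
r_1(Δy) = -160.7551 / 309.7143 = -0.519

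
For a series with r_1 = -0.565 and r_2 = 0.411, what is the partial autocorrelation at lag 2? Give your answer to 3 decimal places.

φ_{22} = (r_2 − r_1²) / (1 − r_1²)
r_1² = (-0.565)² = 0.319225
Numerator = 0.411 − 0.3192 = 0.0918; denominator = 1 − 0.3192 = 0.6808
φ_{22} = 0.0918 / 0.6808 = 0.135

0.135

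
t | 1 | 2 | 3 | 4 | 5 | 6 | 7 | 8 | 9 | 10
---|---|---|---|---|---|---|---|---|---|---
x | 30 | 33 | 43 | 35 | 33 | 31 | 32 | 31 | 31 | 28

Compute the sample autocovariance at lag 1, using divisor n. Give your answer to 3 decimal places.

Mean x̄ = (30 + 33 + 43 + 35 + 33 + 31 + 32 + 31 + 31 + 28)/10 = 32.7000
Σ_{t=1}^{9}(x_t−x̄)(x_{t+1}−x̄) = 39.4100
γ_1 = 39.4100 / 10 = 3.941

3.941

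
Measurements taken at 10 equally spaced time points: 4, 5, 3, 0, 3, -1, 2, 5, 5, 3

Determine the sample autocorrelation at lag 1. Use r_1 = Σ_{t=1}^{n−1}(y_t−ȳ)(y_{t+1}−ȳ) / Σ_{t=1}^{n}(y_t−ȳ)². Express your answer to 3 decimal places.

Mean ȳ = (4 + 5 + 3 + 0 + 3 − 1 + 2 + 5 + 5 + 3)/10 = 2.9000
Numerator Σ_{t=1}^{9}(y_t−ȳ)(y_{t+1}−ȳ) = 7.7900
Denominator Σ(y_t−ȳ)² = 38.9000
r_1 = 7.7900 / 38.9000 = 0.200

0.200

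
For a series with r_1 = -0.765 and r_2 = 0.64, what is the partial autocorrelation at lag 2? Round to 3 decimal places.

0.132

φ_{22} = (r_2 − r_1²) / (1 − r_1²)
r_1² = (-0.765)² = 0.585225
Numerator = 0.64 − 0.5852 = 0.0548; denominator = 1 − 0.5852 = 0.4148
φ_{22} = 0.0548 / 0.4148 = 0.132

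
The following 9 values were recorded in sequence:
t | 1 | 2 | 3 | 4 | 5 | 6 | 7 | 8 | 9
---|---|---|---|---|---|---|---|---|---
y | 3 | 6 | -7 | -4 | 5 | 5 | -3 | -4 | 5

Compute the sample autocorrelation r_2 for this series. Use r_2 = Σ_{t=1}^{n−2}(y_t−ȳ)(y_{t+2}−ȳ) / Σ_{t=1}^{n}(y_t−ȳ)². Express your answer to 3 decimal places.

-0.720

Mean ȳ = (3 + 6 − 7 − 4 + 5 + 5 − 3 − 4 + 5)/9 = 0.6667
Numerator Σ_{t=1}^{7}(y_t−ȳ)(y_{t+2}−ȳ) = -148.2222
Denominator Σ(y_t−ȳ)² = 206.0000
r_2 = -148.2222 / 206.0000 = -0.720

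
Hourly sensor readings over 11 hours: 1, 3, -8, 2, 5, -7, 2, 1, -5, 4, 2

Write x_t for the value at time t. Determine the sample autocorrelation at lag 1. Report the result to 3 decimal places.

Mean x̄ = (1 + 3 − 8 + 2 + 5 − 7 + 2 + 1 − 5 + 4 + 2)/11 = 0.0000
Numerator Σ_{t=1}^{10}(x_t−x̄)(x_{t+1}−x̄) = -91.0000
Denominator Σ(x_t−x̄)² = 202.0000
r_1 = -91.0000 / 202.0000 = -0.450

-0.450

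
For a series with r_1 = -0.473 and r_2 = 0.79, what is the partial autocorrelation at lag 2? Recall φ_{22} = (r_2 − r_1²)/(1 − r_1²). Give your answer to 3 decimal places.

φ_{22} = (r_2 − r_1²) / (1 − r_1²)
r_1² = (-0.473)² = 0.223729
Numerator = 0.79 − 0.2237 = 0.5663; denominator = 1 − 0.2237 = 0.7763
φ_{22} = 0.5663 / 0.7763 = 0.729

0.729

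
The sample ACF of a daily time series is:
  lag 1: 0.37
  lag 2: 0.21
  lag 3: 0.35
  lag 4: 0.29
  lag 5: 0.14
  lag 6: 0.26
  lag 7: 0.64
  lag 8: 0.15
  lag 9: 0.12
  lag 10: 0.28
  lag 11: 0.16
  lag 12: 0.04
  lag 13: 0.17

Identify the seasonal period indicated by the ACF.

7

The largest autocorrelation is r_7 = 0.64; the remaining lags stay at or below 0.37. The elevated value at lag 1 (0.37), dropping to 0.21 at lag 2, reflects decaying short-term dependence rather than seasonality.
The dominant spike at lag 7 indicates a seasonal period of 7.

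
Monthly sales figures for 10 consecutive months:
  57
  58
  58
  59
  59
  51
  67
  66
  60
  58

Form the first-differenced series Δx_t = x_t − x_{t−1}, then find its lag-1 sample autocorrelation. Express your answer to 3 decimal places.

-0.348

First differences Δx: 1, 0, 1, 0, -8, 16, -1, -6, -2
Mean of differences = 0.1111
Numerator Σ(Δx_t−Δx̄)(Δx_{t+1}−Δx̄) = -126.2346
Denominator Σ(Δx_t−Δx̄)² = 362.8889
r_1(Δx) = -126.2346 / 362.8889 = -0.348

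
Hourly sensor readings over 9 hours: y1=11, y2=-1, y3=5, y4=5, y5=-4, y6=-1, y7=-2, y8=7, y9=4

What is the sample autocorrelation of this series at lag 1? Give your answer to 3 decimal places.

-0.114

Mean ȳ = (11 − 1 + 5 + 5 − 4 − 1 − 2 + 7 + 4)/9 = 2.6667
Numerator Σ_{t=1}^{8}(y_t−ȳ)(y_{t+1}−ȳ) = -22.1111
Denominator Σ(y_t−ȳ)² = 194.0000
r_1 = -22.1111 / 194.0000 = -0.114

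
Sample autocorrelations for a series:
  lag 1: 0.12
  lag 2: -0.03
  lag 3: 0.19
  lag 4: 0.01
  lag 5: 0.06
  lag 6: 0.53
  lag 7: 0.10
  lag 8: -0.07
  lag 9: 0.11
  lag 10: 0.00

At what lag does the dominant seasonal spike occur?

6

The largest autocorrelation is r_6 = 0.53; the remaining lags stay at or below 0.19.
The dominant spike at lag 6 indicates a seasonal period of 6.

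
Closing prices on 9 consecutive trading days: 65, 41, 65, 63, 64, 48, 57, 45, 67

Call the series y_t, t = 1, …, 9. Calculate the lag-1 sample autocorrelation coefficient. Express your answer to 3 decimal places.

-0.435

Mean ȳ = (65 + 41 + 65 + 63 + 64 + 48 + 57 + 45 + 67)/9 = 57.2222
Numerator Σ_{t=1}^{8}(y_t−ȳ)(y_{t+1}−ȳ) = -345.4938
Denominator Σ(y_t−ȳ)² = 793.5556
r_1 = -345.4938 / 793.5556 = -0.435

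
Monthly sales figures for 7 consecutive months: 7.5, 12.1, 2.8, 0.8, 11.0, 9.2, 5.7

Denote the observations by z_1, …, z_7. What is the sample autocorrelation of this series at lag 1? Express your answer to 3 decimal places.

-0.112

Mean z̄ = (7.5 + 12.1 + 2.8 + 0.8 + 11.0 + 9.2 + 5.7)/7 = 7.0143
Deviations from mean: 0.4857, 5.0857, -4.2143, -6.2143, 3.9857, 2.1857, -1.3143
Σ(z_t−z̄)(z_{t+1}−z̄) = (2.4702) + (-21.4327) + (26.1888) + (-24.7684) + (8.7116) + (-2.8727) = -11.7031
Denominator Σ(z_t−z̄)² = 104.8686
r_1 = -11.7031 / 104.8686 = -0.112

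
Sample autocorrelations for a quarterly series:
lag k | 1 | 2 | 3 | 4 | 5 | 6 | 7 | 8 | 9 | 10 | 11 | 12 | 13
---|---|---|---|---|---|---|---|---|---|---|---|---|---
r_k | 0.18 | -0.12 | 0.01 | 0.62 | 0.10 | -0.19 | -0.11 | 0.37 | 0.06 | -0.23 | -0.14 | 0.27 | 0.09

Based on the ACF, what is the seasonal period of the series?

4

The largest autocorrelation is r_4 = 0.62, with weaker echoes at lags 8 (0.37) and 12 (0.27); the remaining lags stay at or below 0.18.
The dominant spike at lag 4 indicates a seasonal period of 4.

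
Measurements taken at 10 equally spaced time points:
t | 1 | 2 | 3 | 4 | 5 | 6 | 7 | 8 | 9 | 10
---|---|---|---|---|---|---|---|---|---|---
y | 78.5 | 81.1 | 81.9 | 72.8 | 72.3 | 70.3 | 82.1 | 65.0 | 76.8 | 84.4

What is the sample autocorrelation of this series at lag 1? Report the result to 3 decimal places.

-0.127

Mean ȳ = (78.5 + 81.1 + 81.9 + 72.8 + 72.3 + 70.3 + 82.1 + 65.0 + 76.8 + 84.4)/10 = 76.5200
Numerator Σ_{t=1}^{9}(y_t−ȳ)(y_{t+1}−ȳ) = -44.3664
Denominator Σ(y_t−ȳ)² = 350.1960
r_1 = -44.3664 / 350.1960 = -0.127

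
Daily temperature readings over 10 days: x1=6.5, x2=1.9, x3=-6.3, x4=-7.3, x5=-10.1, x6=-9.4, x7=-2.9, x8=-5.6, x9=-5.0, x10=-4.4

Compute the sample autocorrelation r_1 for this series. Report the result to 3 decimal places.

Mean x̄ = (6.5 + 1.9 − 6.3 − 7.3 − 10.1 − 9.4 − 2.9 − 5.6 − 5.0 − 4.4)/10 = -4.2600
Numerator Σ_{t=1}^{9}(x_t−x̄)(x_{t+1}−x̄) = 99.9704
Denominator Σ(x_t−x̄)² = 231.8640
r_1 = 99.9704 / 231.8640 = 0.431

0.431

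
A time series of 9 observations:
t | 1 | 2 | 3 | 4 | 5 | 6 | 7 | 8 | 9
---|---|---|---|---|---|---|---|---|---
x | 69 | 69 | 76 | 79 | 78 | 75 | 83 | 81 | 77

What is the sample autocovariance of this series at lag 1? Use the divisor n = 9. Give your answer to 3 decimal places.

9.210

Mean x̄ = (69 + 69 + 76 + 79 + 78 + 75 + 83 + 81 + 77)/9 = 76.3333
Σ_{t=1}^{8}(x_t−x̄)(x_{t+1}−x̄) = 82.8889
γ_1 = 82.8889 / 9 = 9.210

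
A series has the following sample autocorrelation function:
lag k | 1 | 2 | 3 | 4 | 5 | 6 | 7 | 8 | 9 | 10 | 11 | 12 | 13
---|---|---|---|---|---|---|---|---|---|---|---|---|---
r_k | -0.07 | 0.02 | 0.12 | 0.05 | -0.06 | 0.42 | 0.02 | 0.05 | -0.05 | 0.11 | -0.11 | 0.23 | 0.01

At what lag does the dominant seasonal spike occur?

6

The largest autocorrelation is r_6 = 0.42, with a weaker echo at lag 12 (0.23); the remaining lags stay at or below 0.12.
The dominant spike at lag 6 indicates a seasonal period of 6.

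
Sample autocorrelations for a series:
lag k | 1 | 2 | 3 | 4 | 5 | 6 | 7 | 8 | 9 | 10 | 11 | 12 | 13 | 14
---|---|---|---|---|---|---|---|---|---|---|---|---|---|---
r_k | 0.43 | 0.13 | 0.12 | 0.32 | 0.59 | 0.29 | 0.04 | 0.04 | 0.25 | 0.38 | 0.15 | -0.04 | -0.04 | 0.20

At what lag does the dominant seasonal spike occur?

5

The largest autocorrelation is r_5 = 0.59; the remaining lags stay at or below 0.43. The elevated value at lag 1 (0.43), dropping to 0.13 at lag 2, reflects decaying short-term dependence rather than seasonality.
The dominant spike at lag 5 indicates a seasonal period of 5.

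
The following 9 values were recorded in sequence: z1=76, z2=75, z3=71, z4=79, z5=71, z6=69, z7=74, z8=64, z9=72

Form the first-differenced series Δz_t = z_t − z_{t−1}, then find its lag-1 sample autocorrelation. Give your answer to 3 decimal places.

First differences Δz: -1, -4, 8, -8, -2, 5, -10, 8
Mean of differences = -0.5000
Numerator Σ(Δz_t−Δz̄)(Δz_{t+1}−Δz̄) = -221.7500
Denominator Σ(Δz_t−Δz̄)² = 336.0000
r_1(Δz) = -221.7500 / 336.0000 = -0.660

-0.660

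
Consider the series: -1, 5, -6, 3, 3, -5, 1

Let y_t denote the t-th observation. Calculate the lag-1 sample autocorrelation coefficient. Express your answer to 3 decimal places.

-0.604

Mean ȳ = (-1 + 5 − 6 + 3 + 3 − 5 + 1)/7 = 0.0000
Deviations from mean: -1.0000, 5.0000, -6.0000, 3.0000, 3.0000, -5.0000, 1.0000
Σ(y_t−ȳ)(y_{t+1}−ȳ) = (-5.0000) + (-30.0000) + (-18.0000) + (9.0000) + (-15.0000) + (-5.0000) = -64.0000
Denominator Σ(y_t−ȳ)² = 106.0000
r_1 = -64.0000 / 106.0000 = -0.604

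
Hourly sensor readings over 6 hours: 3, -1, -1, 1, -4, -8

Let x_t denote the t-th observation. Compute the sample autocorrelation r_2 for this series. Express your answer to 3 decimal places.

Mean x̄ = (3 − 1 − 1 + 1 − 4 − 8)/6 = -1.6667
Deviations from mean: 4.6667, 0.6667, 0.6667, 2.6667, -2.3333, -6.3333
Numerator Σ_{t=1}^{4}(x_t−x̄)(x_{t+2}−x̄) = -13.5556
Denominator Σ(x_t−x̄)² = 75.3333
r_2 = -13.5556 / 75.3333 = -0.180

-0.180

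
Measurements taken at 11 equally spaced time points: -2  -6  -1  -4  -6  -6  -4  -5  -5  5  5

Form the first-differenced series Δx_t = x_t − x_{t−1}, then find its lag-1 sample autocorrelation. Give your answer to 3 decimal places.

-0.254

First differences Δx: -4, 5, -3, -2, 0, 2, -1, 0, 10, 0
Mean of differences = 0.7000
Numerator Σ(Δx_t−Δx̄)(Δx_{t+1}−Δx̄) = -39.1900
Denominator Σ(Δx_t−Δx̄)² = 154.1000
r_1(Δx) = -39.1900 / 154.1000 = -0.254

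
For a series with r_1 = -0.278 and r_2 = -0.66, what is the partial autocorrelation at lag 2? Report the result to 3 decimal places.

-0.799

φ_{22} = (r_2 − r_1²) / (1 − r_1²)
r_1² = (-0.278)² = 0.077284
Numerator = -0.66 − 0.0773 = -0.7373; denominator = 1 − 0.0773 = 0.9227
φ_{22} = -0.7373 / 0.9227 = -0.799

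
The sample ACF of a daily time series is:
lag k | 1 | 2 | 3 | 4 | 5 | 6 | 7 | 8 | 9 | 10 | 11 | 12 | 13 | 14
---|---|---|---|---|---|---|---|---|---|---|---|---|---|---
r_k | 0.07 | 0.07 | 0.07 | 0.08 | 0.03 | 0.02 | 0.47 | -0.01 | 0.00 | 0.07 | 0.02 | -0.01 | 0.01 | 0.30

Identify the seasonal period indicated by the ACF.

7

The largest autocorrelation is r_7 = 0.47, with a weaker echo at lag 14 (0.30); the remaining lags stay at or below 0.08.
The dominant spike at lag 7 indicates a seasonal period of 7.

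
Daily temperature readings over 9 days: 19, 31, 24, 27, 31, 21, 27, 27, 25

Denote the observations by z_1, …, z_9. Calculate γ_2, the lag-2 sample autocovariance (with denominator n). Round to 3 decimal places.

0.322

Mean z̄ = (19 + 31 + 24 + 27 + 31 + 21 + 27 + 27 + 25)/9 = 25.7778
Σ_{t=1}^{7}(z_t−z̄)(z_{t+2}−z̄) = 2.9012
γ_2 = 2.9012 / 9 = 0.322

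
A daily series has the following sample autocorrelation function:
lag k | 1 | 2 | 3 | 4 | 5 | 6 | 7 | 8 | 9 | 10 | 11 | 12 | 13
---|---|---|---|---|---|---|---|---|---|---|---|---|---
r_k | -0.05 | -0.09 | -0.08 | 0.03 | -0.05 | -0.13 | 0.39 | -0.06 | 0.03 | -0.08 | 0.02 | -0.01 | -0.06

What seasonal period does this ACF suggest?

The largest autocorrelation is r_7 = 0.39; the remaining lags stay at or below 0.03.
The dominant spike at lag 7 indicates a seasonal period of 7.

7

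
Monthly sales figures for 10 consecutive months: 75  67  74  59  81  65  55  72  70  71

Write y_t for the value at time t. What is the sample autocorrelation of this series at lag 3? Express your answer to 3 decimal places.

Mean ȳ = (75 + 67 + 74 + 59 + 81 + 65 + 55 + 72 + 70 + 71)/10 = 68.9000
Numerator Σ_{t=1}^{7}(y_t−ȳ)(y_{t+3}−ȳ) = 38.3700
Denominator Σ(y_t−ȳ)² = 534.9000
r_3 = 38.3700 / 534.9000 = 0.072

0.072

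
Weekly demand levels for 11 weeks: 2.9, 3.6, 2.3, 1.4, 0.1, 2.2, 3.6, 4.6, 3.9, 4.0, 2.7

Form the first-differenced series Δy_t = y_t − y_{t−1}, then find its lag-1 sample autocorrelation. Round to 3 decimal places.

0.151

First differences Δy: 0.7, -1.3, -0.9, -1.3, 2.1, 1.4, 1.0, -0.7, 0.1, -1.3
Mean of differences = -0.0200
Numerator Σ(Δy_t−Δȳ)(Δy_{t+1}−Δȳ) = 2.1476
Denominator Σ(Δy_t−Δȳ)² = 14.2360
r_1(Δy) = 2.1476 / 14.2360 = 0.151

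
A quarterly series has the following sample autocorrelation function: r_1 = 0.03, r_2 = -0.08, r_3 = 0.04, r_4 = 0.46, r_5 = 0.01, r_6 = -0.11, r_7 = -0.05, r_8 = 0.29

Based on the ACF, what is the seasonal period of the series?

4

The largest autocorrelation is r_4 = 0.46, with a weaker echo at lag 8 (0.29); the remaining lags stay at or below 0.04.
The dominant spike at lag 4 indicates a seasonal period of 4.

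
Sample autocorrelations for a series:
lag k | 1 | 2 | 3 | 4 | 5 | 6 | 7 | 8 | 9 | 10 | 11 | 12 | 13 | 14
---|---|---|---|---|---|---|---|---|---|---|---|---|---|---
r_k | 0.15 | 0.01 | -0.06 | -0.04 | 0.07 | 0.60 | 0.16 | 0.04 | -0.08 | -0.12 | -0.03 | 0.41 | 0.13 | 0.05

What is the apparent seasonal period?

The largest autocorrelation is r_6 = 0.60, with a weaker echo at lag 12 (0.41); the remaining lags stay at or below 0.16.
The dominant spike at lag 6 indicates a seasonal period of 6.

6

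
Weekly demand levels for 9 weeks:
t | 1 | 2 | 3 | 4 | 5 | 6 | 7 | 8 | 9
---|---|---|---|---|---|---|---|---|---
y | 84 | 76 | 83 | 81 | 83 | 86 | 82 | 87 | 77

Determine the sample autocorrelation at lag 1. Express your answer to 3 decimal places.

Mean ȳ = (84 + 76 + 83 + 81 + 83 + 86 + 82 + 87 + 77)/9 = 82.1111
Numerator Σ_{t=1}^{8}(y_t−ȳ)(y_{t+1}−ȳ) = -41.4568
Denominator Σ(y_t−ȳ)² = 108.8889
r_1 = -41.4568 / 108.8889 = -0.381

-0.381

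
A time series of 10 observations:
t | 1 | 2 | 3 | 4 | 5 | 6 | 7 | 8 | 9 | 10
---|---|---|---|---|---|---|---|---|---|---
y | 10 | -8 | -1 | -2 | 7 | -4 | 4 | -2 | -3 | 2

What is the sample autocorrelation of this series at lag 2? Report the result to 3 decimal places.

0.099

Mean ȳ = (10 − 8 − 1 − 2 + 7 − 4 + 4 − 2 − 3 + 2)/10 = 0.3000
Numerator Σ_{t=1}^{8}(y_t−ȳ)(y_{t+2}−ȳ) = 26.2200
Denominator Σ(y_t−ȳ)² = 266.1000
r_2 = 26.2200 / 266.1000 = 0.099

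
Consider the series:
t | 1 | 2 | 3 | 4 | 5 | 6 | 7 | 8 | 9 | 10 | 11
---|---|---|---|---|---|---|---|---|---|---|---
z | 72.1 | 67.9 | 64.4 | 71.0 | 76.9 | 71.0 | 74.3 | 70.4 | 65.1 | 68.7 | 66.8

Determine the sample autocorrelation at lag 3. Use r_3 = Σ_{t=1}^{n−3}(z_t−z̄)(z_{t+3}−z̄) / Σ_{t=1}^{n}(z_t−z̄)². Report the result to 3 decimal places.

Mean z̄ = (72.1 + 67.9 + 64.4 + 71.0 + 76.9 + 71.0 + 74.3 + 70.4 + 65.1 + 68.7 + 66.8)/11 = 69.8727
Numerator Σ_{t=1}^{8}(z_t−z̄)(z_{t+3}−z̄) = -21.0177
Denominator Σ(z_t−z̄)² = 144.2018
r_3 = -21.0177 / 144.2018 = -0.146

-0.146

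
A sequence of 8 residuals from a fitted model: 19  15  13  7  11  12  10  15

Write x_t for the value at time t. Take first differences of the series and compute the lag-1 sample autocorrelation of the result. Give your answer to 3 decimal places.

-0.152

First differences Δx: -4, -2, -6, 4, 1, -2, 5
Mean of differences = -0.5714
Numerator Σ(Δx_t−Δx̄)(Δx_{t+1}−Δx̄) = -15.1837
Denominator Σ(Δx_t−Δx̄)² = 99.7143
r_1(Δx) = -15.1837 / 99.7143 = -0.152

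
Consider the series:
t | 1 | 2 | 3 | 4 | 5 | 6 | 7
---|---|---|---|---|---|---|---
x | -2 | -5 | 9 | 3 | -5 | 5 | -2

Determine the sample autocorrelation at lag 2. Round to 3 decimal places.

-0.328

Mean x̄ = (-2 − 5 + 9 + 3 − 5 + 5 − 2)/7 = 0.4286
Deviations from mean: -2.4286, -5.4286, 8.5714, 2.5714, -5.4286, 4.5714, -2.4286
Σ(x_t−x̄)(x_{t+2}−x̄) = (-20.8163) + (-13.9592) + (-46.5306) + (11.7551) + (13.1837) = -56.3673
Denominator Σ(x_t−x̄)² = 171.7143
r_2 = -56.3673 / 171.7143 = -0.328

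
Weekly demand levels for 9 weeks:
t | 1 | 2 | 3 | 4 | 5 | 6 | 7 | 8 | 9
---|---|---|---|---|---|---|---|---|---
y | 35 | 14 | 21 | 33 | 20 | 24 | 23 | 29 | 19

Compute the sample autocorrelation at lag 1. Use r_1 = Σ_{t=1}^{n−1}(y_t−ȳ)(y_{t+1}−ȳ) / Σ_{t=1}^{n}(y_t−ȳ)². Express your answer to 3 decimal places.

-0.456

Mean ȳ = (35 + 14 + 21 + 33 + 20 + 24 + 23 + 29 + 19)/9 = 24.2222
Numerator Σ_{t=1}^{8}(y_t−ȳ)(y_{t+1}−ȳ) = -172.1605
Denominator Σ(y_t−ȳ)² = 377.5556
r_1 = -172.1605 / 377.5556 = -0.456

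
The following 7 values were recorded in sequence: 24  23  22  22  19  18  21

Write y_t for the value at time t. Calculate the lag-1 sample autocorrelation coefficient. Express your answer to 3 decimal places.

Mean ȳ = (24 + 23 + 22 + 22 + 19 + 18 + 21)/7 = 21.2857
Deviations from mean: 2.7143, 1.7143, 0.7143, 0.7143, -2.2857, -3.2857, -0.2857
Σ(y_t−ȳ)(y_{t+1}−ȳ) = (4.6531) + (1.2245) + (0.5102) + (-1.6327) + (7.5102) + (0.9388) = 13.2041
Denominator Σ(y_t−ȳ)² = 27.4286
r_1 = 13.2041 / 27.4286 = 0.481

0.481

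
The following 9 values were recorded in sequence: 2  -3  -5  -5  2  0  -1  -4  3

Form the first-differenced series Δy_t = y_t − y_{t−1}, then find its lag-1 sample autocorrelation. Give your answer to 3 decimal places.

First differences Δy: -5, -2, 0, 7, -2, -1, -3, 7
Mean of differences = 0.1250
Numerator Σ(Δy_t−Δȳ)(Δy_{t+1}−Δȳ) = -19.8906
Denominator Σ(Δy_t−Δȳ)² = 140.8750
r_1(Δy) = -19.8906 / 140.8750 = -0.141

-0.141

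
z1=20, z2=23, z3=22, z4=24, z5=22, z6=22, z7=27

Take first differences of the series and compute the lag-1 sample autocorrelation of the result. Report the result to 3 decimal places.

-0.264

First differences Δz: 3, -1, 2, -2, 0, 5
Mean of differences = 1.1667
Numerator Σ(Δz_t−Δz̄)(Δz_{t+1}−Δz̄) = -9.1944
Denominator Σ(Δz_t−Δz̄)² = 34.8333
r_1(Δz) = -9.1944 / 34.8333 = -0.264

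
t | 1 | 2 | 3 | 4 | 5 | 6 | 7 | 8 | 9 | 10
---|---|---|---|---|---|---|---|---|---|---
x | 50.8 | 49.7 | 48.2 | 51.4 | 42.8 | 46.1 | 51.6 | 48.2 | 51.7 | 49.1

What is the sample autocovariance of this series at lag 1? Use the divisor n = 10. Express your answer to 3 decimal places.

-0.972

Mean x̄ = (50.8 + 49.7 + 48.2 + 51.4 + 42.8 + 46.1 + 51.6 + 48.2 + 51.7 + 49.1)/10 = 48.9600
Σ_{t=1}^{9}(x_t−x̄)(x_{t+1}−x̄) = -9.7236
γ_1 = -9.7236 / 10 = -0.972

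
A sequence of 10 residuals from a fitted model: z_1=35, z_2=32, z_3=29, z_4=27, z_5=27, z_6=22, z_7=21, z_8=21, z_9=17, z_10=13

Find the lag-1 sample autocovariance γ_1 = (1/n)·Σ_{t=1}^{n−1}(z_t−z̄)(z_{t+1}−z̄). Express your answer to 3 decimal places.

Mean z̄ = (35 + 32 + 29 + 27 + 27 + 22 + 21 + 21 + 17 + 13)/10 = 24.4000
Σ_{t=1}^{9}(z_t−z̄)(z_{t+1}−z̄) = 257.2400
γ_1 = 257.2400 / 10 = 25.724

25.724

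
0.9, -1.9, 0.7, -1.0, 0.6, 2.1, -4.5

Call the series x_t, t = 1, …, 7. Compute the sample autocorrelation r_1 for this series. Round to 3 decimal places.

-0.423

Mean x̄ = (0.9 − 1.9 + 0.7 − 1.0 + 0.6 + 2.1 − 4.5)/7 = -0.4429
Deviations from mean: 1.3429, -1.4571, 1.1429, -0.5571, 1.0429, 2.5429, -4.0571
Σ(x_t−x̄)(x_{t+1}−x̄) = (-1.9567) + (-1.6653) + (-0.6367) + (-0.5810) + (2.6518) + (-10.3167) = -12.5047
Denominator Σ(x_t−x̄)² = 29.5571
r_1 = -12.5047 / 29.5571 = -0.423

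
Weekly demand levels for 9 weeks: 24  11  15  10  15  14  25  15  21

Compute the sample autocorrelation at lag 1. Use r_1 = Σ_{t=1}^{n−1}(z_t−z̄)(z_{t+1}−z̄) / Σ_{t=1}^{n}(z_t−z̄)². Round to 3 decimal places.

Mean z̄ = (24 + 11 + 15 + 10 + 15 + 14 + 25 + 15 + 21)/9 = 16.6667
Numerator Σ_{t=1}^{8}(z_t−z̄)(z_{t+1}−z̄) = -48.7778
Denominator Σ(z_t−z̄)² = 234.0000
r_1 = -48.7778 / 234.0000 = -0.208

-0.208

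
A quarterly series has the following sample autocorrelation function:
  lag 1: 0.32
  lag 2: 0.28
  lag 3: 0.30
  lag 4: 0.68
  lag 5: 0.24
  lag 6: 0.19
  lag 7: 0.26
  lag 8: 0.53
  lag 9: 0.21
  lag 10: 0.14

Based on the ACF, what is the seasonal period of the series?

The largest autocorrelation is r_4 = 0.68, with a weaker echo at lag 8 (0.53); the remaining lags stay at or below 0.32. The elevated value at lag 1 (0.32), dropping to 0.28 at lag 2, reflects decaying short-term dependence rather than seasonality.
The dominant spike at lag 4 indicates a seasonal period of 4.

4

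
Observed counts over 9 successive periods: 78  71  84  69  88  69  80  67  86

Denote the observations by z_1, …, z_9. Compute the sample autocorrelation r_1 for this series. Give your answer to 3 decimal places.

Mean z̄ = (78 + 71 + 84 + 69 + 88 + 69 + 80 + 67 + 86)/9 = 76.8889
Numerator Σ_{t=1}^{8}(z_t−z̄)(z_{t+1}−z̄) = -425.2346
Denominator Σ(z_t−z̄)² = 524.8889
r_1 = -425.2346 / 524.8889 = -0.810

-0.810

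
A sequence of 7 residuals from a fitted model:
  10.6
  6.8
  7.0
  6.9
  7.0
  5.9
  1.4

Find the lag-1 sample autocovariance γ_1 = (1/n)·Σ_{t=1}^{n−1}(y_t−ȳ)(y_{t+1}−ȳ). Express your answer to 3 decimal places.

0.646

Mean ȳ = (10.6 + 6.8 + 7.0 + 6.9 + 7.0 + 5.9 + 1.4)/7 = 6.5143
Σ_{t=1}^{6}(y_t−ȳ)(y_{t+1}−ȳ) = 4.5241
γ_1 = 4.5241 / 7 = 0.646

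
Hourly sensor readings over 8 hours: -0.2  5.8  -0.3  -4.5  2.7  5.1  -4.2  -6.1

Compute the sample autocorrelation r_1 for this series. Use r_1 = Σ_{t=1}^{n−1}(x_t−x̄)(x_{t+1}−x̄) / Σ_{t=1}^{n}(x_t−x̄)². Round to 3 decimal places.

0.037

Mean x̄ = (-0.2 + 5.8 − 0.3 − 4.5 + 2.7 + 5.1 − 4.2 − 6.1)/8 = -0.2125
Deviations from mean: 0.0125, 6.0125, -0.0875, -4.2875, 2.9125, 5.3125, -3.9875, -5.8875
Numerator Σ_{t=1}^{7}(x_t−x̄)(x_{t+1}−x̄) = 5.2023
Denominator Σ(x_t−x̄)² = 141.8088
r_1 = 5.2023 / 141.8088 = 0.037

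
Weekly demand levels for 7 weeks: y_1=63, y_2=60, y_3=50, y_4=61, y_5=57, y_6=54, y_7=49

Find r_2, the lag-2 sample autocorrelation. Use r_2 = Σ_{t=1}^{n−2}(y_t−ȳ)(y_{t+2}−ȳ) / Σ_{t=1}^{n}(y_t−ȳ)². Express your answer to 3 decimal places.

-0.252

Mean ȳ = (63 + 60 + 50 + 61 + 57 + 54 + 49)/7 = 56.2857
Deviations from mean: 6.7143, 3.7143, -6.2857, 4.7143, 0.7143, -2.2857, -7.2857
Numerator Σ_{t=1}^{5}(y_t−ȳ)(y_{t+2}−ȳ) = -45.1633
Denominator Σ(y_t−ȳ)² = 179.4286
r_2 = -45.1633 / 179.4286 = -0.252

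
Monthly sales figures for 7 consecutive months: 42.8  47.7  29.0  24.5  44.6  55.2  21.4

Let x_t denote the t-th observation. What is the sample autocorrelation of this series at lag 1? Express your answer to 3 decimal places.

-0.180

Mean x̄ = (42.8 + 47.7 + 29.0 + 24.5 + 44.6 + 55.2 + 21.4)/7 = 37.8857
Numerator Σ_{t=1}^{6}(x_t−x̄)(x_{t+1}−x̄) = -179.0959
Denominator Σ(x_t−x̄)² = 995.2486
r_1 = -179.0959 / 995.2486 = -0.180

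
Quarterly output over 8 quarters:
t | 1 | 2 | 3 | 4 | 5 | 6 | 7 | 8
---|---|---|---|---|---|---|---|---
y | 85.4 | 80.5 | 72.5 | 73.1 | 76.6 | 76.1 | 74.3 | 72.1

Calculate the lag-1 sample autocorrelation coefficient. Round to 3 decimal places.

0.288

Mean ȳ = (85.4 + 80.5 + 72.5 + 73.1 + 76.6 + 76.1 + 74.3 + 72.1)/8 = 76.3250
Deviations from mean: 9.0750, 4.1750, -3.8250, -3.2250, 0.2750, -0.2250, -2.0250, -4.2250
Σ(y_t−ȳ)(y_{t+1}−ȳ) = (37.8881) + (-15.9694) + (12.3356) + (-0.8869) + (-0.0619) + (0.4556) + (8.5556) = 42.3169
Denominator Σ(y_t−ȳ)² = 146.8950
r_1 = 42.3169 / 146.8950 = 0.288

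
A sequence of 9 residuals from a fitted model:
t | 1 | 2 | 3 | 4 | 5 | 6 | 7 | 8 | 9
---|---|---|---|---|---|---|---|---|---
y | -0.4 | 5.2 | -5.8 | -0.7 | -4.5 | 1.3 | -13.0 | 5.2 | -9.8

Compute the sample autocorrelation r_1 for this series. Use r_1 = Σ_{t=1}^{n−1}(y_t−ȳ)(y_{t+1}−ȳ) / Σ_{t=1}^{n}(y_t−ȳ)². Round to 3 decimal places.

Mean ȳ = (-0.4 + 5.2 − 5.8 − 0.7 − 4.5 + 1.3 − 13.0 + 5.2 − 9.8)/9 = -2.5000
Numerator Σ_{t=1}^{8}(y_t−ȳ)(y_{t+1}−ȳ) = -203.3400
Denominator Σ(y_t−ȳ)² = 319.1000
r_1 = -203.3400 / 319.1000 = -0.637

-0.637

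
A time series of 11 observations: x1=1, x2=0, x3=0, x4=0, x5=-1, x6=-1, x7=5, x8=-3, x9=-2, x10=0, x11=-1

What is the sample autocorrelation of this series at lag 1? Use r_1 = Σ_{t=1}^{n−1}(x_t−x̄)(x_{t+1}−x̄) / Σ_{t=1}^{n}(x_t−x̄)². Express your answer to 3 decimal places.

-0.322

Mean x̄ = (1 + 0 + 0 + 0 − 1 − 1 + 5 − 3 − 2 + 0 − 1)/11 = -0.1818
Numerator Σ_{t=1}^{10}(x_t−x̄)(x_{t+1}−x̄) = -13.3967
Denominator Σ(x_t−x̄)² = 41.6364
r_1 = -13.3967 / 41.6364 = -0.322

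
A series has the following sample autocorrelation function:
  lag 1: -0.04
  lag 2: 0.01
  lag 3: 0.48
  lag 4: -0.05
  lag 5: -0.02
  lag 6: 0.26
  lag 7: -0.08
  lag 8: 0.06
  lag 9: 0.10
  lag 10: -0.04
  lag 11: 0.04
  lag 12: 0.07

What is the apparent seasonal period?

3

The largest autocorrelation is r_3 = 0.48, with a weaker echo at lag 6 (0.26); the remaining lags stay at or below 0.10.
The dominant spike at lag 3 indicates a seasonal period of 3.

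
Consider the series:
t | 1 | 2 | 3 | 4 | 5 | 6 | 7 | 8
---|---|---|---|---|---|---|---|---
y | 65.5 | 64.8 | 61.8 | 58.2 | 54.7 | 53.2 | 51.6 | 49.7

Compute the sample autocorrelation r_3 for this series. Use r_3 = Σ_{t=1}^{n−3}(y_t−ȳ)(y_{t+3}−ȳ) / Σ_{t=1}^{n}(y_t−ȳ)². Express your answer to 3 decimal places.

Mean ȳ = (65.5 + 64.8 + 61.8 + 58.2 + 54.7 + 53.2 + 51.6 + 49.7)/8 = 57.4375
Deviations from mean: 8.0625, 7.3625, 4.3625, 0.7625, -2.7375, -4.2375, -5.8375, -7.7375
Numerator Σ_{t=1}^{5}(y_t−ȳ)(y_{t+3}−ȳ) = -15.7630
Denominator Σ(y_t−ȳ)² = 258.2188
r_3 = -15.7630 / 258.2188 = -0.061

-0.061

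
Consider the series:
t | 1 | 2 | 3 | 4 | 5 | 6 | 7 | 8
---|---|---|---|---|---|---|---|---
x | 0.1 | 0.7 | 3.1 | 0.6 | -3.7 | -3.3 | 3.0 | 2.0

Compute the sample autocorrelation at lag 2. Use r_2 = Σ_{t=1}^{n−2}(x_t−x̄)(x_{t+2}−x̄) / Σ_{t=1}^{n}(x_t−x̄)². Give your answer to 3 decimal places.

-0.626

Mean x̄ = (0.1 + 0.7 + 3.1 + 0.6 − 3.7 − 3.3 + 3.0 + 2.0)/8 = 0.3125
Numerator Σ_{t=1}^{6}(x_t−x̄)(x_{t+2}−x̄) = -29.5841
Denominator Σ(x_t−x̄)² = 47.2688
r_2 = -29.5841 / 47.2688 = -0.626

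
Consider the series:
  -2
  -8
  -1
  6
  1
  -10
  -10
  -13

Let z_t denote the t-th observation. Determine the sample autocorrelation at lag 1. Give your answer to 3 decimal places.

0.398

Mean z̄ = (-2 − 8 − 1 + 6 + 1 − 10 − 10 − 13)/8 = -4.6250
Σ(z_t−z̄)(z_{t+1}−z̄) = (-8.8594) + (-12.2344) + (38.5156) + (59.7656) + (-30.2344) + (28.8906) + (45.0156) = 120.8594
Denominator Σ(z_t−z̄)² = 303.8750
r_1 = 120.8594 / 303.8750 = 0.398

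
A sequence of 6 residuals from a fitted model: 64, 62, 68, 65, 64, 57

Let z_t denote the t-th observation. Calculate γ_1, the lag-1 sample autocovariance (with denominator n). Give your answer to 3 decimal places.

Mean z̄ = (64 + 62 + 68 + 65 + 64 + 57)/6 = 63.3333
Σ_{t=1}^{5}(z_t−z̄)(z_{t+1}−z̄) = -2.4444
γ_1 = -2.4444 / 6 = -0.407

-0.407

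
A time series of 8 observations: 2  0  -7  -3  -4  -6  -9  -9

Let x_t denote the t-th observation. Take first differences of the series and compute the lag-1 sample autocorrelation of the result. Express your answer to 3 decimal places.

-0.405

First differences Δx: -2, -7, 4, -1, -2, -3, 0
Mean of differences = -1.5714
Numerator Σ(Δx_t−Δx̄)(Δx_{t+1}−Δx̄) = -26.6122
Denominator Σ(Δx_t−Δx̄)² = 65.7143
r_1(Δx) = -26.6122 / 65.7143 = -0.405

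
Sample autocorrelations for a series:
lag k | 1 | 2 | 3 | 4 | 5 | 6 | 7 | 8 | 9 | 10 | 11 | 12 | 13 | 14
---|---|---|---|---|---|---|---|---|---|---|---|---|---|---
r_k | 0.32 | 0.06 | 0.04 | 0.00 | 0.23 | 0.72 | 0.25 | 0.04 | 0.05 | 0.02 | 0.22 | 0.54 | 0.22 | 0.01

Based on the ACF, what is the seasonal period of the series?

The largest autocorrelation is r_6 = 0.72, with a weaker echo at lag 12 (0.54); the remaining lags stay at or below 0.32. The elevated value at lag 1 (0.32), dropping to 0.06 at lag 2, reflects decaying short-term dependence rather than seasonality.
The dominant spike at lag 6 indicates a seasonal period of 6.

6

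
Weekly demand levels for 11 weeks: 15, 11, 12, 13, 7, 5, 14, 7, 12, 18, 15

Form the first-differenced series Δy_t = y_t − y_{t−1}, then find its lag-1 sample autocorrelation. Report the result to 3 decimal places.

-0.391

First differences Δy: -4, 1, 1, -6, -2, 9, -7, 5, 6, -3
Mean of differences = 0.0000
Numerator Σ(Δy_t−Δȳ)(Δy_{t+1}−Δȳ) = -101.0000
Denominator Σ(Δy_t−Δȳ)² = 258.0000
r_1(Δy) = -101.0000 / 258.0000 = -0.391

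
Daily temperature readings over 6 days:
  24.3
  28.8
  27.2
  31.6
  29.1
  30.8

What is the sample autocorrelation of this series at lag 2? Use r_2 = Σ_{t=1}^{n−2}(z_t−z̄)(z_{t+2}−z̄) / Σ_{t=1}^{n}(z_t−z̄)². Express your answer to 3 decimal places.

Mean z̄ = (24.3 + 28.8 + 27.2 + 31.6 + 29.1 + 30.8)/6 = 28.6333
Deviations from mean: -4.3333, 0.1667, -1.4333, 2.9667, 0.4667, 2.1667
Numerator Σ_{t=1}^{4}(z_t−z̄)(z_{t+2}−z̄) = 12.4644
Denominator Σ(z_t−z̄)² = 34.5733
r_2 = 12.4644 / 34.5733 = 0.361

0.361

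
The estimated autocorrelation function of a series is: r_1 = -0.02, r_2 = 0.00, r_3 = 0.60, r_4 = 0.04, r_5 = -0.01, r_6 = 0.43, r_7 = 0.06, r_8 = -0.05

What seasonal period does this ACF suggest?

The largest autocorrelation is r_3 = 0.60, with a weaker echo at lag 6 (0.43); the remaining lags stay at or below 0.06.
The dominant spike at lag 3 indicates a seasonal period of 3.

3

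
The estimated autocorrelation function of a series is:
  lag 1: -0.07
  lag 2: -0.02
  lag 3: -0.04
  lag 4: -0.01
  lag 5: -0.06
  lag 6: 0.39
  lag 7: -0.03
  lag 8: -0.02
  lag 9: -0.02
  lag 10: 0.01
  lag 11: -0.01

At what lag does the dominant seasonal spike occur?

6

The largest autocorrelation is r_6 = 0.39; the remaining lags stay at or below 0.01.
The dominant spike at lag 6 indicates a seasonal period of 6.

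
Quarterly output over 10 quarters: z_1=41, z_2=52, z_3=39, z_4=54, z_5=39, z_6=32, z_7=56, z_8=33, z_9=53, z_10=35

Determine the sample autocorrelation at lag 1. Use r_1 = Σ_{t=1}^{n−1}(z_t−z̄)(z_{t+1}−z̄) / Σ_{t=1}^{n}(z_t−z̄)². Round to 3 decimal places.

-0.704

Mean z̄ = (41 + 52 + 39 + 54 + 39 + 32 + 56 + 33 + 53 + 35)/10 = 43.4000
Numerator Σ_{t=1}^{9}(z_t−z̄)(z_{t+1}−z̄) = -556.7600
Denominator Σ(z_t−z̄)² = 790.4000
r_1 = -556.7600 / 790.4000 = -0.704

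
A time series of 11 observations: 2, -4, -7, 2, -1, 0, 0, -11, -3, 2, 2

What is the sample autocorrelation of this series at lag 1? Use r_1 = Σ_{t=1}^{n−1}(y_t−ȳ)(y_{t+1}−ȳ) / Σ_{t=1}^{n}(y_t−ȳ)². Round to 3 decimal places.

-0.020

Mean ȳ = (2 − 4 − 7 + 2 − 1 + 0 + 0 − 11 − 3 + 2 + 2)/11 = -1.6364
Numerator Σ_{t=1}^{10}(y_t−ȳ)(y_{t+1}−ȳ) = -3.6777
Denominator Σ(y_t−ȳ)² = 182.5455
r_1 = -3.6777 / 182.5455 = -0.020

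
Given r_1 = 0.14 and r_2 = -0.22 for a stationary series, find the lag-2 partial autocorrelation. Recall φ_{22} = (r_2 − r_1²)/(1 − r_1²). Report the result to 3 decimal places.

-0.244

φ_{22} = (r_2 − r_1²) / (1 − r_1²)
r_1² = (0.14)² = 0.0196
Numerator = -0.22 − 0.0196 = -0.2396; denominator = 1 − 0.0196 = 0.9804
φ_{22} = -0.2396 / 0.9804 = -0.244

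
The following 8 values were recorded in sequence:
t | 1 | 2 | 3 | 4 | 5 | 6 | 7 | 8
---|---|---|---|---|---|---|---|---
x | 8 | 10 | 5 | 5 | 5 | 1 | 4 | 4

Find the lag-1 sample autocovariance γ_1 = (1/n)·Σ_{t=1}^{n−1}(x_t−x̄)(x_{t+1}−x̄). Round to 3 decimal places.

Mean x̄ = (8 + 10 + 5 + 5 + 5 + 1 + 4 + 4)/8 = 5.2500
Σ_{t=1}^{7}(x_t−x̄)(x_{t+1}−x̄) = 19.9375
γ_1 = 19.9375 / 8 = 2.492

2.492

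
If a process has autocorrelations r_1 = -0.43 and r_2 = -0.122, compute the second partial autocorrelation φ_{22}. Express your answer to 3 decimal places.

-0.377

φ_{22} = (r_2 − r_1²) / (1 − r_1²)
r_1² = (-0.43)² = 0.1849
Numerator = -0.122 − 0.1849 = -0.3069; denominator = 1 − 0.1849 = 0.8151
φ_{22} = -0.3069 / 0.8151 = -0.377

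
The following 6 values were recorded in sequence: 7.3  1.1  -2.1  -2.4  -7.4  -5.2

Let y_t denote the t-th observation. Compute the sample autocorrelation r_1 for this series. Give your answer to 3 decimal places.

0.368

Mean ȳ = (7.3 + 1.1 − 2.1 − 2.4 − 7.4 − 5.2)/6 = -1.4500
Σ(y_t−ȳ)(y_{t+1}−ȳ) = (22.3125) + (-1.6575) + (0.6175) + (5.6525) + (22.3125) = 49.2375
Denominator Σ(y_t−ȳ)² = 133.8550
r_1 = 49.2375 / 133.8550 = 0.368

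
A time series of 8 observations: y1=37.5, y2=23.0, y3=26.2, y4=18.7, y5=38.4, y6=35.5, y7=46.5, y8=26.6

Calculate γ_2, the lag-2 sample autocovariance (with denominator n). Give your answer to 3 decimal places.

Mean ȳ = (37.5 + 23.0 + 26.2 + 18.7 + 38.4 + 35.5 + 46.5 + 26.6)/8 = 31.5500
Σ_{t=1}^{6}(y_t−ȳ)(y_{t+2}−ȳ) = 73.4850
γ_2 = 73.4850 / 8 = 9.186

9.186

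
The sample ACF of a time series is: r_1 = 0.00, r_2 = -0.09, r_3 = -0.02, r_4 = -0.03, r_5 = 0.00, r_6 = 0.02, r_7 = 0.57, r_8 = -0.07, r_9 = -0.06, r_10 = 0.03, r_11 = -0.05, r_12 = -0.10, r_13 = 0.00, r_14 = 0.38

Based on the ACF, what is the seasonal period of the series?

7

The largest autocorrelation is r_7 = 0.57, with a weaker echo at lag 14 (0.38); the remaining lags stay at or below 0.03.
The dominant spike at lag 7 indicates a seasonal period of 7.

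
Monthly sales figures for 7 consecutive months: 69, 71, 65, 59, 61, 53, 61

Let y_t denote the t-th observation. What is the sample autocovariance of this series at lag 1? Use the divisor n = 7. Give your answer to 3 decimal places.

14.601

Mean ȳ = (69 + 71 + 65 + 59 + 61 + 53 + 61)/7 = 62.7143
Deviations: 6.2857, 8.2857, 2.2857, -3.7143, -1.7143, -9.7143, -1.7143
Σ_{t=1}^{6}(y_t−ȳ)(y_{t+1}−ȳ) = 102.2041
γ_1 = 102.2041 / 7 = 14.601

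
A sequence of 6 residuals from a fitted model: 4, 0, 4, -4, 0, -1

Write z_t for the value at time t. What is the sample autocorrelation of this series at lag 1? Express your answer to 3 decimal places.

Mean z̄ = (4 + 0 + 4 − 4 + 0 − 1)/6 = 0.5000
Σ(z_t−z̄)(z_{t+1}−z̄) = (-1.7500) + (-1.7500) + (-15.7500) + (2.2500) + (0.7500) = -16.2500
Denominator Σ(z_t−z̄)² = 47.5000
r_1 = -16.2500 / 47.5000 = -0.342

-0.342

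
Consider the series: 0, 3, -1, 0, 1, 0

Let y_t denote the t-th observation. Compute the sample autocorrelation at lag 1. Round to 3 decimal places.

Mean ȳ = (0 + 3 − 1 + 0 + 1 + 0)/6 = 0.5000
Deviations from mean: -0.5000, 2.5000, -1.5000, -0.5000, 0.5000, -0.5000
Numerator Σ_{t=1}^{5}(y_t−ȳ)(y_{t+1}−ȳ) = -4.7500
Denominator Σ(y_t−ȳ)² = 9.5000
r_1 = -4.7500 / 9.5000 = -0.500

-0.500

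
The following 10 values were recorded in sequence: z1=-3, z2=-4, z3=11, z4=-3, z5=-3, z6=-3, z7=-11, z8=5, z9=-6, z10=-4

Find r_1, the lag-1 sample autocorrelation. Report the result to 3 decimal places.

-0.333

Mean z̄ = (-3 − 4 + 11 − 3 − 3 − 3 − 11 + 5 − 6 − 4)/10 = -2.1000
Numerator Σ_{t=1}^{9}(z_t−z̄)(z_{t+1}−z̄) = -108.8100
Denominator Σ(z_t−z̄)² = 326.9000
r_1 = -108.8100 / 326.9000 = -0.333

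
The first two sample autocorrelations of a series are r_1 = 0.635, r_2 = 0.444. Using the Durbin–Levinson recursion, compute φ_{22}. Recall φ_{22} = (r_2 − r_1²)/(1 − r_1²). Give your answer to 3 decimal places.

0.068

φ_{22} = (r_2 − r_1²) / (1 − r_1²)
r_1² = (0.635)² = 0.403225
Numerator = 0.444 − 0.4032 = 0.0408; denominator = 1 − 0.4032 = 0.5968
φ_{22} = 0.0408 / 0.5968 = 0.068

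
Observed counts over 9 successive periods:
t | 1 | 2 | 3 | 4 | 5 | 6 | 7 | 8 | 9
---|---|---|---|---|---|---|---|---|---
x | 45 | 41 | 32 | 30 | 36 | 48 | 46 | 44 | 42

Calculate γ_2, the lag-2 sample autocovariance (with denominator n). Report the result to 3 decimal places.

Mean x̄ = (45 + 41 + 32 + 30 + 36 + 48 + 46 + 44 + 42)/9 = 40.4444
Σ_{t=1}^{7}(x_t−x̄)(x_{t+2}−x̄) = -74.8395
γ_2 = -74.8395 / 9 = -8.316

-8.316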